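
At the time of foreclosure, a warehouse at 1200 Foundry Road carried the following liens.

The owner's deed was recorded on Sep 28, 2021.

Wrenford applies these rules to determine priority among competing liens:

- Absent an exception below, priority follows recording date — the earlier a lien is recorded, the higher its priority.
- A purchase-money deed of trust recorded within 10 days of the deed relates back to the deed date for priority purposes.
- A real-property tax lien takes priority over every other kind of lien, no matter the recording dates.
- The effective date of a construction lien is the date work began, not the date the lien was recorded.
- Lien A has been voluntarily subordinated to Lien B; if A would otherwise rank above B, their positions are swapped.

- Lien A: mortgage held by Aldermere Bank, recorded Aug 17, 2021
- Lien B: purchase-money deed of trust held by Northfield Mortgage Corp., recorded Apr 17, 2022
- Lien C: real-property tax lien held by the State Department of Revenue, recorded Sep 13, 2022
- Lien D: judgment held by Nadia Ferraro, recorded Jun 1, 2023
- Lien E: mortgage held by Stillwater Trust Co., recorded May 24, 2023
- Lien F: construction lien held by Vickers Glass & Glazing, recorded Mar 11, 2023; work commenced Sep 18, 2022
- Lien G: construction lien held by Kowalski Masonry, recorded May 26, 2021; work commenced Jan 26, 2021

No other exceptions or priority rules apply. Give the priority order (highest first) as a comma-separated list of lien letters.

C, G, B, A, F, E, D

Adjusting effective dates: B was recorded 201 days after the deed, outside the 10-day window, so it keeps its recording date; F relates back to Sep 18, 2022 (work commenced); G is treated as recorded Jan 26, 2021, the work-commencement date.
C is a real-property tax lien, so it outranks all other liens regardless of date.
Ordering the rest by effective date: G (Jan 26, 2021), A (Aug 17, 2021), B (Apr 17, 2022), F (Sep 18, 2022), E (May 24, 2023), D (Jun 1, 2023).
A would otherwise be senior to B, so under the subordination agreement A and B exchange positions.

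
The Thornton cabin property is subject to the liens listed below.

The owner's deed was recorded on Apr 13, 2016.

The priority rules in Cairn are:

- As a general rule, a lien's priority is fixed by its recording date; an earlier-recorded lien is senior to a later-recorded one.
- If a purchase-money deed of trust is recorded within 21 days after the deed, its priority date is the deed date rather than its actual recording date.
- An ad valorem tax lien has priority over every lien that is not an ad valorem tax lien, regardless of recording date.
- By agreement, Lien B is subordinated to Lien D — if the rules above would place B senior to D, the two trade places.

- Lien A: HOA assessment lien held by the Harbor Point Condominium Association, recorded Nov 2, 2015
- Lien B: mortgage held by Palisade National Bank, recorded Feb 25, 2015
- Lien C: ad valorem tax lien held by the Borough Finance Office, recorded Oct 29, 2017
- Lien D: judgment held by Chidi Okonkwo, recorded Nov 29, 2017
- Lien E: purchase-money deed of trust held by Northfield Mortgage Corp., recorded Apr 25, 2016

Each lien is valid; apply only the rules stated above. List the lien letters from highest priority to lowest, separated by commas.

First, effective dates: E was recorded within the 21-day window, so its effective date is the deed date Apr 13, 2016.
C is an ad valorem tax lien, so it outranks all other liens regardless of date.
Among the remaining liens, by effective date: B (Feb 25, 2015), A (Nov 2, 2015), E (Apr 13, 2016), D (Nov 29, 2017).
Because B would otherwise rank above D, the subordination swaps them.

C, D, A, E, B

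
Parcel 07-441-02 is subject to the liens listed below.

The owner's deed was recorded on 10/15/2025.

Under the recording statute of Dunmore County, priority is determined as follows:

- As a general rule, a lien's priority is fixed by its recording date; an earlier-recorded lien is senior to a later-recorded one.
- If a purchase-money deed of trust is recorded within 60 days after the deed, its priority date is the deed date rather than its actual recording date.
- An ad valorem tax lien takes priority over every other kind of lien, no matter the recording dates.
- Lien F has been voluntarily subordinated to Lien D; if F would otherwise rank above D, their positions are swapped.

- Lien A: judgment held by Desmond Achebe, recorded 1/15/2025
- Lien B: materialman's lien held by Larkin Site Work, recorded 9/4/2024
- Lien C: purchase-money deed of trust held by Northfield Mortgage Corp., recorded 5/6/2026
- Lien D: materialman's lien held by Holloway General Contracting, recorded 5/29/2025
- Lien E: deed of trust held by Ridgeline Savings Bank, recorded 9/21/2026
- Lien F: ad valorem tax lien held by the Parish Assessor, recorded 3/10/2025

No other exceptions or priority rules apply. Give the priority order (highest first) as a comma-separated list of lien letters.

D, B, A, F, C, E

Effective dates: C was recorded 203 days after the deed, outside the 60-day window, so it keeps its recording date.
F is an ad valorem tax lien and takes priority over every other lien.
The other liens, earliest effective date first: B (9/4/2024), A (1/15/2025), D (5/29/2025), C (5/6/2026), E (9/21/2026).
Because F would otherwise rank above D, the subordination swaps them.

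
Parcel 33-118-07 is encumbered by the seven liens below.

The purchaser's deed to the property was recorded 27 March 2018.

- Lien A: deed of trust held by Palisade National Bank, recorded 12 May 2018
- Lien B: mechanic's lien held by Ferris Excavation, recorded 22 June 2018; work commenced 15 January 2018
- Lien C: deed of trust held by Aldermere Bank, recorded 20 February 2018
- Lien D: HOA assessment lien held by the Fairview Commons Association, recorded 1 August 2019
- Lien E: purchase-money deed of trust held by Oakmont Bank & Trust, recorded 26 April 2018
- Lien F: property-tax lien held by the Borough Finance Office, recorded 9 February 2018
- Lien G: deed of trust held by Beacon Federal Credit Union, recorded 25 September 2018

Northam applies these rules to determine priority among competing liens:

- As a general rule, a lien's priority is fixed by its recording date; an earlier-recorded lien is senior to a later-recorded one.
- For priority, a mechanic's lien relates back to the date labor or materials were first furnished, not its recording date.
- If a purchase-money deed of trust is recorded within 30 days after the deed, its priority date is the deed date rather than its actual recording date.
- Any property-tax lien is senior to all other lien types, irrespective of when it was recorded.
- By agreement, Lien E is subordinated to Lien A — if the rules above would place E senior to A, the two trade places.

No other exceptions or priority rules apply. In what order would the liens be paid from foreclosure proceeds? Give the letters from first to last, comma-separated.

F, B, C, A, E, G, D

Adjusting effective dates: B is treated as recorded 15 January 2018, the work-commencement date; E relates back to the deed date 27 March 2018.
F is a property-tax lien and takes priority over every other lien.
Among the remaining liens, by effective date: B (15 January 2018), C (20 February 2018), E (27 March 2018), A (12 May 2018), G (25 September 2018), D (1 August 2019).
E is senior to A before the subordination, so the two trade places.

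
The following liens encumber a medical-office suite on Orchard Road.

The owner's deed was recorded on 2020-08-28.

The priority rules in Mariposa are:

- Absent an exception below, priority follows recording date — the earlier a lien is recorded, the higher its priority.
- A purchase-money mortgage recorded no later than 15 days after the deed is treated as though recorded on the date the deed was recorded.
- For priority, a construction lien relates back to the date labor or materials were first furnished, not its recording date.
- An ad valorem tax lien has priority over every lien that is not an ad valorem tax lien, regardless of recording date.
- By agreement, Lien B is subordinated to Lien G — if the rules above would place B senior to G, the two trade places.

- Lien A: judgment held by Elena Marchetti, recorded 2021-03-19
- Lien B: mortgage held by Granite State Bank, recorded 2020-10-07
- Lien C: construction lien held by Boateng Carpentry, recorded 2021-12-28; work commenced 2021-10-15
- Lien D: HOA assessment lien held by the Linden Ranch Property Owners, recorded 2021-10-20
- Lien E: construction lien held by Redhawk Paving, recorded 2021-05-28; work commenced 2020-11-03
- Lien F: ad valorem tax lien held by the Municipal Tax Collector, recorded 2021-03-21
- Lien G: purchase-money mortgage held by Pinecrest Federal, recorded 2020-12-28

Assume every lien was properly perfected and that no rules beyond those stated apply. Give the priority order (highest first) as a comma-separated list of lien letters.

F, G, E, B, A, C, D

Effective dates after the stated exceptions: C is treated as recorded 2021-10-15, the work-commencement date; E is treated as recorded 2020-11-03, the work-commencement date; G missed the 15-day window (122 days after the deed), so its recording date stands.
F, as an ad valorem tax lien, has superpriority and ranks first.
Remaining liens by effective date: B (2020-10-07), E (2020-11-03), G (2020-12-28), A (2021-03-19), C (2021-10-15), D (2021-10-20).
Because B would otherwise rank above G, the subordination swaps them.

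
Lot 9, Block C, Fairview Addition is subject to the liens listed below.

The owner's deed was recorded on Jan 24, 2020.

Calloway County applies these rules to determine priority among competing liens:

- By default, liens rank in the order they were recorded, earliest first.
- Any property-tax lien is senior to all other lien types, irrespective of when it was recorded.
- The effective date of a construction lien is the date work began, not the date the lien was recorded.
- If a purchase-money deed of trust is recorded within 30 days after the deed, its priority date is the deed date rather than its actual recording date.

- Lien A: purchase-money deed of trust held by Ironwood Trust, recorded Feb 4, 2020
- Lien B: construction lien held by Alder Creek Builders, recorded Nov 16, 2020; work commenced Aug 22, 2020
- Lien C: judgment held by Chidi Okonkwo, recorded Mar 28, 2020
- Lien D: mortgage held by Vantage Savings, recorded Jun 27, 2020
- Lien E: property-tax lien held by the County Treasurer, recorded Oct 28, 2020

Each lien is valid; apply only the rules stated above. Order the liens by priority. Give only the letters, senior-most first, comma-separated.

E, A, C, D, B

First, effective dates: A was recorded within the 30-day window, so its effective date is the deed date Jan 24, 2020; B's effective date is Aug 22, 2020, when work began.
As a property-tax lien, E is senior to every other lien.
Among the remaining liens, by effective date: A (Jan 24, 2020), C (Mar 28, 2020), D (Jun 27, 2020), B (Aug 22, 2020).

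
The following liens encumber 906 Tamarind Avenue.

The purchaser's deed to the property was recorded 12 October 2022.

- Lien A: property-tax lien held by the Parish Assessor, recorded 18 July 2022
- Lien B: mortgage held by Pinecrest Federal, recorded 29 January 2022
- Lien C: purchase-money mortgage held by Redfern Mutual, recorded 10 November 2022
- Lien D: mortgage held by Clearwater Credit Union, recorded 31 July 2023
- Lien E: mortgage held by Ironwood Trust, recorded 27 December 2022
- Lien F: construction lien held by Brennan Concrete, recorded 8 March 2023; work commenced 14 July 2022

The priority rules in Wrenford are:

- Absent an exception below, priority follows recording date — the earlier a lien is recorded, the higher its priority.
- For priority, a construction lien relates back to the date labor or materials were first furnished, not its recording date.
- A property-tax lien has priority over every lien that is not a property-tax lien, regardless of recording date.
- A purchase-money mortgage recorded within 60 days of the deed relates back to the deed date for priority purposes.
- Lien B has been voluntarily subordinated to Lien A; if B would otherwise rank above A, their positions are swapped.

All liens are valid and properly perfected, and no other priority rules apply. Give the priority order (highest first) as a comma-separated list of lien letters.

A, B, F, C, E, D

Effective dates: C relates back to the deed date 12 October 2022; F is treated as recorded 14 July 2022, the work-commencement date.
As a property-tax lien, A is senior to every other lien.
Among the remaining liens, by effective date: B (29 January 2022), F (14 July 2022), C (12 October 2022), E (27 December 2022), D (31 July 2023).
B is already junior to A, so the subordination agreement changes nothing.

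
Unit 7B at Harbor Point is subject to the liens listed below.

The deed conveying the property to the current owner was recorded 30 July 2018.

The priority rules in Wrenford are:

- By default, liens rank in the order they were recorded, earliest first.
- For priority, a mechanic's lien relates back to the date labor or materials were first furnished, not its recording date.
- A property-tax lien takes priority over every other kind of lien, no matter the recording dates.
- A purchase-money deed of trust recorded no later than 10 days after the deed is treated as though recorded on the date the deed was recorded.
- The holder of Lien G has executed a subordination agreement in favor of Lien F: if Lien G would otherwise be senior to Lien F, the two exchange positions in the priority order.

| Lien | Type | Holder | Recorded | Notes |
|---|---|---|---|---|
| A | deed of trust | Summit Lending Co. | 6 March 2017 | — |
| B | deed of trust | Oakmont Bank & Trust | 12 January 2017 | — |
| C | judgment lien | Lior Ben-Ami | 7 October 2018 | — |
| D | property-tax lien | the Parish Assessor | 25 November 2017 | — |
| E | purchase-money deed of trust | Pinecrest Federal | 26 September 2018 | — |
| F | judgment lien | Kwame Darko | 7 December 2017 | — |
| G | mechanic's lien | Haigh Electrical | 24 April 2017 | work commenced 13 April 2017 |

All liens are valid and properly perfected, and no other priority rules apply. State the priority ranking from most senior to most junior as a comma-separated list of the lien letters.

First, effective dates: E was recorded 58 days after the deed, outside the 10-day window, so it keeps its recording date; G relates back to 13 April 2017 (work commenced).
D is a property-tax lien, so it outranks all other liens regardless of date.
Ordering the rest by effective date: B (12 January 2017), A (6 March 2017), G (13 April 2017), F (7 December 2017), E (26 September 2018), C (7 October 2018).
G would otherwise be senior to F, so under the subordination agreement G and F exchange positions.

D, B, A, F, G, E, C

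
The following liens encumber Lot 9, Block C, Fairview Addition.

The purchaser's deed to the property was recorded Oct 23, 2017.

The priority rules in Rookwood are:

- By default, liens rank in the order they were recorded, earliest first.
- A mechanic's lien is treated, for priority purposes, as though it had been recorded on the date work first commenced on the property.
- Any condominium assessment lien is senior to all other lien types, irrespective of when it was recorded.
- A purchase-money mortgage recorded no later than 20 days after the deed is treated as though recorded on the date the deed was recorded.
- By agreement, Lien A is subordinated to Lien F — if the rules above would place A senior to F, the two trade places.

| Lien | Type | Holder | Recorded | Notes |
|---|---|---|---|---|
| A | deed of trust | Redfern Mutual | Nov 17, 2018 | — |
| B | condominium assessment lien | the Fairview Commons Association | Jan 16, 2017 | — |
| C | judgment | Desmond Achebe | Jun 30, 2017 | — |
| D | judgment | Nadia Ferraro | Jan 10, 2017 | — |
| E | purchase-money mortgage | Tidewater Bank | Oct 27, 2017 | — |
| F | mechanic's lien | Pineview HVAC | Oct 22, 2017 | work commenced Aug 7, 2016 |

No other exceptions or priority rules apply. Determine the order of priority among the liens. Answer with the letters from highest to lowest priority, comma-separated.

Effective dates: E relates back to the deed date Oct 23, 2017; F is treated as recorded Aug 7, 2016, the work-commencement date.
B, as a condominium assessment lien, has superpriority and ranks first.
Among the remaining liens, by effective date: F (Aug 7, 2016), D (Jan 10, 2017), C (Jun 30, 2017), E (Oct 23, 2017), A (Nov 17, 2018).
Since A is not senior to F, the subordination leaves the order unchanged.

B, F, D, C, E, A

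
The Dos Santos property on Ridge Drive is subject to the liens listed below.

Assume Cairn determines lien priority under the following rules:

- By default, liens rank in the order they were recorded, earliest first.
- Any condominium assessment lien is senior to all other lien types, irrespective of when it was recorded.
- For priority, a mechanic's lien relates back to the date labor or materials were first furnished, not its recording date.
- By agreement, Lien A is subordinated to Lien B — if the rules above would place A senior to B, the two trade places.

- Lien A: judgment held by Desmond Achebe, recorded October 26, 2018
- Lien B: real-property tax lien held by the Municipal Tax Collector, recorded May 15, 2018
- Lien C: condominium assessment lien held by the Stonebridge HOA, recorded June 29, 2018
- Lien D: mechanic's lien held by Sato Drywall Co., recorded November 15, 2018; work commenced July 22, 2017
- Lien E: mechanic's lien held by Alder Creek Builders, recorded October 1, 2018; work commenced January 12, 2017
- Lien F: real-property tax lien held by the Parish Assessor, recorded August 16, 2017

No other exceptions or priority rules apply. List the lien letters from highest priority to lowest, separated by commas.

C, E, D, F, B, A

Adjusting effective dates: D relates back to July 22, 2017 (work commenced); E's effective date is January 12, 2017, when work began.
As a condominium assessment lien, C is senior to every other lien.
Ordering the rest by effective date: E (January 12, 2017), D (July 22, 2017), F (August 16, 2017), B (May 15, 2018), A (October 26, 2018).
Since A is not senior to B, the subordination leaves the order unchanged.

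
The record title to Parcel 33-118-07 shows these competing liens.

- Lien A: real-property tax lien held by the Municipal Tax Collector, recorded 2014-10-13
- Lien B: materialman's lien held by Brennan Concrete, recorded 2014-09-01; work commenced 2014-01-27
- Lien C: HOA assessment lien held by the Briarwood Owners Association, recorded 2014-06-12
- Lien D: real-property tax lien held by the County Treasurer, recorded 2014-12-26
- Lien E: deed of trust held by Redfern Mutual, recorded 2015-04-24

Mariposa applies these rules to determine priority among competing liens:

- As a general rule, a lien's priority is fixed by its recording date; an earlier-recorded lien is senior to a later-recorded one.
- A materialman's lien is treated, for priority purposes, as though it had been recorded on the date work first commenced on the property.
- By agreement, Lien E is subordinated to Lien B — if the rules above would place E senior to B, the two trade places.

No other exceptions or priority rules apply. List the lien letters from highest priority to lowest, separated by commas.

First, effective dates: B is treated as recorded 2014-01-27, the work-commencement date.
By effective date, earliest first: B (2014-01-27), C (2014-06-12), A (2014-10-13), D (2014-12-26), E (2015-04-24).
E is already junior to B, so the subordination agreement changes nothing.

B, C, A, D, E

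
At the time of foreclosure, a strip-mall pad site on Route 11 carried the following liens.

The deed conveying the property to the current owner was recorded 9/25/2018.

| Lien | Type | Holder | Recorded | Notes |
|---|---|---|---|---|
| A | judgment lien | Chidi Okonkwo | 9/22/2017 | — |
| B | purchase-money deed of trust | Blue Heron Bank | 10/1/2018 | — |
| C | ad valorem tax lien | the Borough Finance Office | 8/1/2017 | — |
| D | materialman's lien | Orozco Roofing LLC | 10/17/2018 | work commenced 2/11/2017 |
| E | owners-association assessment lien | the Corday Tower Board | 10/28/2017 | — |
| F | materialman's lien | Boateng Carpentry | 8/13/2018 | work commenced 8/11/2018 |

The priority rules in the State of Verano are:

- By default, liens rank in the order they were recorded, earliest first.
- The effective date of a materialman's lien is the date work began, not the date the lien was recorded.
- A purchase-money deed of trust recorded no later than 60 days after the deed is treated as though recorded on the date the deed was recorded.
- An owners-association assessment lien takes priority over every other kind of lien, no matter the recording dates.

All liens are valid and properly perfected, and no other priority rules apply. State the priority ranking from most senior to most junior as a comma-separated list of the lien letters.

Adjusting effective dates: B's effective date is the deed date, 9/25/2018; D's effective date is 2/11/2017, when work began; F relates back to 8/11/2018 (work commenced).
E, as an owners-association assessment lien, has superpriority and ranks first.
The other liens, earliest effective date first: D (2/11/2017), C (8/1/2017), A (9/22/2017), F (8/11/2018), B (9/25/2018).

E, D, C, A, F, B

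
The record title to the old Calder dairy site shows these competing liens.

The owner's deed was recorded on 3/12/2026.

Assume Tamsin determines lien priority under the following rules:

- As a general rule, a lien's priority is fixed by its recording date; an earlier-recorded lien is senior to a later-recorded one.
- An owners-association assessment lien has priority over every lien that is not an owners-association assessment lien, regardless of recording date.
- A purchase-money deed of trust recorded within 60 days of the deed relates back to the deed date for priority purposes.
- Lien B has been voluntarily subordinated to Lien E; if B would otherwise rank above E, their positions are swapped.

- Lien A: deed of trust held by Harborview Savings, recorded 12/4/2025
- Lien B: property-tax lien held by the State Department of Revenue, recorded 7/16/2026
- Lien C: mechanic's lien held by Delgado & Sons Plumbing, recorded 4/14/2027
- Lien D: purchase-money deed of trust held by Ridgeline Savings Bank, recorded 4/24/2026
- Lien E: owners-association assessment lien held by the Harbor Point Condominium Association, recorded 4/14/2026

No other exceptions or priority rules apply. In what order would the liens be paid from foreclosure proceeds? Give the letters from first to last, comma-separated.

Effective dates after the stated exceptions: D relates back to the deed date 3/12/2026.
E, as an owners-association assessment lien, has superpriority and ranks first.
Among the remaining liens, by effective date: A (12/4/2025), D (3/12/2026), B (7/16/2026), C (4/14/2027).
B is already junior to E, so the subordination agreement changes nothing.

E, A, D, B, C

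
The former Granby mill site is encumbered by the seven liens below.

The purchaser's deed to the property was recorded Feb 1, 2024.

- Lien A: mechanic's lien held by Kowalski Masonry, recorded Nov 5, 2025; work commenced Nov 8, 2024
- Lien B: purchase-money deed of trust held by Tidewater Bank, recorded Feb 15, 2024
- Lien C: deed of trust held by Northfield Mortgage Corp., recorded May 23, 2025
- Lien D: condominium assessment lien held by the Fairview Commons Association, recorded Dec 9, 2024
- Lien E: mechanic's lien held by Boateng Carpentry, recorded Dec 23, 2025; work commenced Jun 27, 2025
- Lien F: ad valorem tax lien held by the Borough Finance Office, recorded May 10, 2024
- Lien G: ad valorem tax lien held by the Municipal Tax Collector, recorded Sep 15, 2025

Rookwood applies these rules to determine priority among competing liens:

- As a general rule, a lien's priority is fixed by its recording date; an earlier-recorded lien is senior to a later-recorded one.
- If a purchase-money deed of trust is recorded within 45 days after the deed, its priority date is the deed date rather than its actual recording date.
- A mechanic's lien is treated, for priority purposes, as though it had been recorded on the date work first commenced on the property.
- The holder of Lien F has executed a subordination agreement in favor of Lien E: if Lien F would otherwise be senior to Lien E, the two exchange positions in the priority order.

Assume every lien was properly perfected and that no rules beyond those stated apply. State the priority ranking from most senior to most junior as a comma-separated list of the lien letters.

B, E, A, D, C, F, G

Effective dates after the stated exceptions: A is treated as recorded Nov 8, 2024, the work-commencement date; B's effective date is the deed date, Feb 1, 2024; E relates back to Jun 27, 2025 (work commenced).
Ordering by effective date: B (Feb 1, 2024), F (May 10, 2024), A (Nov 8, 2024), D (Dec 9, 2024), C (May 23, 2025), E (Jun 27, 2025), G (Sep 15, 2025).
F is senior to E before the subordination, so the two trade places.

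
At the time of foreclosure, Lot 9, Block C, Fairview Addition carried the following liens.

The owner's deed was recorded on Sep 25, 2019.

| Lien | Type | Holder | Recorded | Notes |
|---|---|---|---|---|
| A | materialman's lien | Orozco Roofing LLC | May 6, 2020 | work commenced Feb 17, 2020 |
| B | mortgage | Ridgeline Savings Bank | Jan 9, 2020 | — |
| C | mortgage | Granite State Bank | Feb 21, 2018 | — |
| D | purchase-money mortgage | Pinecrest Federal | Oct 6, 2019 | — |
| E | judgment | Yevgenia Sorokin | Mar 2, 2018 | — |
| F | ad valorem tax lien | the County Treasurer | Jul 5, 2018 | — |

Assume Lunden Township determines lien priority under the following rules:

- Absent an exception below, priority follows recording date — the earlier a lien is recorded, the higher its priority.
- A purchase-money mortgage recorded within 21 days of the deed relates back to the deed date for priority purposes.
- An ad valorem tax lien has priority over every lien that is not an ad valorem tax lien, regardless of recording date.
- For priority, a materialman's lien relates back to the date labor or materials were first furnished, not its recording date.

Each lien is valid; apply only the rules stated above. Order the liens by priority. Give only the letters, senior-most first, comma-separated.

First, effective dates: A's effective date is Feb 17, 2020, when work began; D relates back to the deed date Sep 25, 2019.
F is an ad valorem tax lien, so it outranks all other liens regardless of date.
Ordering the rest by effective date: C (Feb 21, 2018), E (Mar 2, 2018), D (Sep 25, 2019), B (Jan 9, 2020), A (Feb 17, 2020).

F, C, E, D, B, A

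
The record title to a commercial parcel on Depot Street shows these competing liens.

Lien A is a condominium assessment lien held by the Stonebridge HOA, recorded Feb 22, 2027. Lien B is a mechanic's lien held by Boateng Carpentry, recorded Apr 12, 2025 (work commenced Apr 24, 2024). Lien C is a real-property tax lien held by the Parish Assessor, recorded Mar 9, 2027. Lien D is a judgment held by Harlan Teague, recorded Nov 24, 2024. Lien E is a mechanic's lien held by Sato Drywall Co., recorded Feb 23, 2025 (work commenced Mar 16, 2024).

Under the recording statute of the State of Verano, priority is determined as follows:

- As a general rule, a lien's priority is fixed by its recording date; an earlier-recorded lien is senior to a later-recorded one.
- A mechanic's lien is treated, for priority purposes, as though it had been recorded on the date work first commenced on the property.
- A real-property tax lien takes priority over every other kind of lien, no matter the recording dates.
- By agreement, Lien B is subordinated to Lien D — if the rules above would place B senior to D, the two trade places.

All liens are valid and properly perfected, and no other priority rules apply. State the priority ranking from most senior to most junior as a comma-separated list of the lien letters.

C, E, D, B, A

Effective dates after the stated exceptions: B's effective date is Apr 24, 2024, when work began; E's effective date is Mar 16, 2024, when work began.
C is a real-property tax lien, so it outranks all other liens regardless of date.
The other liens, earliest effective date first: E (Mar 16, 2024), B (Apr 24, 2024), D (Nov 24, 2024), A (Feb 22, 2027).
B is senior to D before the subordination, so the two trade places.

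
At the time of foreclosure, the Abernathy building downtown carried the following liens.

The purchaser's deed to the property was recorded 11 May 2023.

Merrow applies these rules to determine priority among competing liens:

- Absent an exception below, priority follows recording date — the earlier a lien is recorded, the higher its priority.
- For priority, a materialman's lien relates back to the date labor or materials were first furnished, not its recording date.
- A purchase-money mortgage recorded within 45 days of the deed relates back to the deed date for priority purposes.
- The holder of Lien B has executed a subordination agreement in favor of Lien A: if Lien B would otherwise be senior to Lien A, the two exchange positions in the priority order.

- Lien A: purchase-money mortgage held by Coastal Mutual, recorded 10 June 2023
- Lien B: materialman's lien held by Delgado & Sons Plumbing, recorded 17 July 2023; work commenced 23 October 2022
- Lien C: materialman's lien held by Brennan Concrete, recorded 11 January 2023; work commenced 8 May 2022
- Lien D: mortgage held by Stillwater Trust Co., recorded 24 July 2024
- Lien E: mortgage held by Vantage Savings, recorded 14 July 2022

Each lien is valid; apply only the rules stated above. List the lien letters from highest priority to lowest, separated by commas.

Adjusting effective dates: A was recorded within the 45-day window, so its effective date is the deed date 11 May 2023; B is treated as recorded 23 October 2022, the work-commencement date; C is treated as recorded 8 May 2022, the work-commencement date.
By effective date, earliest first: C (8 May 2022), E (14 July 2022), B (23 October 2022), A (11 May 2023), D (24 July 2024).
Because B would otherwise rank above A, the subordination swaps them.

C, E, A, B, D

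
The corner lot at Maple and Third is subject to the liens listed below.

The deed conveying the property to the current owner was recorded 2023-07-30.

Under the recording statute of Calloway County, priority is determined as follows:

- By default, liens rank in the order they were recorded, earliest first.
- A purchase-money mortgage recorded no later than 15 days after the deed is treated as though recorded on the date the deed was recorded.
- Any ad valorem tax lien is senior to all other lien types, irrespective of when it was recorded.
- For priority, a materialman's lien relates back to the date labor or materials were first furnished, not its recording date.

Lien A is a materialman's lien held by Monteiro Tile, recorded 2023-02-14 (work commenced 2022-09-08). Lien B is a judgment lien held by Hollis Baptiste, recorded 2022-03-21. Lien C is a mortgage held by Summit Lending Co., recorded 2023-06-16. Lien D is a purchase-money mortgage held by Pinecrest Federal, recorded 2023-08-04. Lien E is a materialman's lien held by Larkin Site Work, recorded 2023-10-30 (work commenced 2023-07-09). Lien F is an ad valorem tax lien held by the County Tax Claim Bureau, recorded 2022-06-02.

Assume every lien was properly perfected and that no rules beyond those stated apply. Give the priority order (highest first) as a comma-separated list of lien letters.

First, effective dates: A is treated as recorded 2022-09-08, the work-commencement date; D was recorded within the 15-day window, so its effective date is the deed date 2023-07-30; E is treated as recorded 2023-07-09, the work-commencement date.
F is an ad valorem tax lien, so it outranks all other liens regardless of date.
Among the remaining liens, by effective date: B (2022-03-21), A (2022-09-08), C (2023-06-16), E (2023-07-09), D (2023-07-30).

F, B, A, C, E, D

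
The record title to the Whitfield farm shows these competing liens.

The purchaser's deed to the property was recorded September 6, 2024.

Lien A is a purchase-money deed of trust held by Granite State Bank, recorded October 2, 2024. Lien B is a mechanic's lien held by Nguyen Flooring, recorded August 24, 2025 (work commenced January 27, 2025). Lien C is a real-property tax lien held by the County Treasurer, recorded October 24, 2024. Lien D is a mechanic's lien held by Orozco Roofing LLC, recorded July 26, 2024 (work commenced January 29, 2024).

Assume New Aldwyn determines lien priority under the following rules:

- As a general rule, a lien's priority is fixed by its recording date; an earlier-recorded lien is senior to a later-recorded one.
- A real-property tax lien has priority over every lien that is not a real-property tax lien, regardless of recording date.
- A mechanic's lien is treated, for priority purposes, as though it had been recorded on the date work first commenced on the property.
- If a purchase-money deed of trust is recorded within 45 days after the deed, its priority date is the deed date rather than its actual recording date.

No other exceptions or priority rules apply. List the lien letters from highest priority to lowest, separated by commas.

First, effective dates: A was recorded within the 45-day window, so its effective date is the deed date September 6, 2024; B relates back to January 27, 2025 (work commenced); D is treated as recorded January 29, 2024, the work-commencement date.
C is a real-property tax lien, so it outranks all other liens regardless of date.
The other liens, earliest effective date first: D (January 29, 2024), A (September 6, 2024), B (January 27, 2025).

C, D, A, B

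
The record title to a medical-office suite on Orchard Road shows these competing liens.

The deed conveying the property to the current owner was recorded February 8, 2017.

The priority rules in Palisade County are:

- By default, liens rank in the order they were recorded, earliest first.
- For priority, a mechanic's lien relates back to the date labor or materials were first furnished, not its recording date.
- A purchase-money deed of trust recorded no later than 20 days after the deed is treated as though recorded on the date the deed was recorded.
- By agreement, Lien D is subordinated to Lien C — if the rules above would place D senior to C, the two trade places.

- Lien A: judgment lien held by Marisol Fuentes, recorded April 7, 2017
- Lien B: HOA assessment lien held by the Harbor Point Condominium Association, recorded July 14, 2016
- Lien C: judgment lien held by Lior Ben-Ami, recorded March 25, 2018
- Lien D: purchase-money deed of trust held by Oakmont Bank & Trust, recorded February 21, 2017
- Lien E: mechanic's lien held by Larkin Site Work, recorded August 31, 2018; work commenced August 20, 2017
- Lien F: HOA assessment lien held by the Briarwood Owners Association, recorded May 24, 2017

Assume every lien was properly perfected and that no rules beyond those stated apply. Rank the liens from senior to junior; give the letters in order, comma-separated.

B, C, A, F, E, D

Effective dates after the stated exceptions: D relates back to the deed date February 8, 2017; E relates back to August 20, 2017 (work commenced).
By effective date, earliest first: B (July 14, 2016), D (February 8, 2017), A (April 7, 2017), F (May 24, 2017), E (August 20, 2017), C (March 25, 2018).
Because D would otherwise rank above C, the subordination swaps them.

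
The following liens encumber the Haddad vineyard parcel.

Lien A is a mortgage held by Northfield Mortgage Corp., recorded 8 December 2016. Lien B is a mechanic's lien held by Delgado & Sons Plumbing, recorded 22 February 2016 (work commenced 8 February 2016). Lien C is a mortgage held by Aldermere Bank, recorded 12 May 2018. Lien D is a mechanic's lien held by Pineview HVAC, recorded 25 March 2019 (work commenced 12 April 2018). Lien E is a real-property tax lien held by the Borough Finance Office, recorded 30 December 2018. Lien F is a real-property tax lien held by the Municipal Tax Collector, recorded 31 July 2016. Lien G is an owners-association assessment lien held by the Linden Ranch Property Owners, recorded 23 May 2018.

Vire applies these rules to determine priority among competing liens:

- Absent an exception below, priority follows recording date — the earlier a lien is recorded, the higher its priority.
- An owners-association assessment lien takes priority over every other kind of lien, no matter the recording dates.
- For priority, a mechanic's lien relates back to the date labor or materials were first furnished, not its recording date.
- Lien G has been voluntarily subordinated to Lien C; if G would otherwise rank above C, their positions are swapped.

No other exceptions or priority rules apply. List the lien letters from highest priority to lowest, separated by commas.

Effective dates after the stated exceptions: B's effective date is 8 February 2016, when work began; D relates back to 12 April 2018 (work commenced).
G, as an owners-association assessment lien, has superpriority and ranks first.
Remaining liens by effective date: B (8 February 2016), F (31 July 2016), A (8 December 2016), D (12 April 2018), C (12 May 2018), E (30 December 2018).
G is senior to C before the subordination, so the two trade places.

C, B, F, A, D, G, E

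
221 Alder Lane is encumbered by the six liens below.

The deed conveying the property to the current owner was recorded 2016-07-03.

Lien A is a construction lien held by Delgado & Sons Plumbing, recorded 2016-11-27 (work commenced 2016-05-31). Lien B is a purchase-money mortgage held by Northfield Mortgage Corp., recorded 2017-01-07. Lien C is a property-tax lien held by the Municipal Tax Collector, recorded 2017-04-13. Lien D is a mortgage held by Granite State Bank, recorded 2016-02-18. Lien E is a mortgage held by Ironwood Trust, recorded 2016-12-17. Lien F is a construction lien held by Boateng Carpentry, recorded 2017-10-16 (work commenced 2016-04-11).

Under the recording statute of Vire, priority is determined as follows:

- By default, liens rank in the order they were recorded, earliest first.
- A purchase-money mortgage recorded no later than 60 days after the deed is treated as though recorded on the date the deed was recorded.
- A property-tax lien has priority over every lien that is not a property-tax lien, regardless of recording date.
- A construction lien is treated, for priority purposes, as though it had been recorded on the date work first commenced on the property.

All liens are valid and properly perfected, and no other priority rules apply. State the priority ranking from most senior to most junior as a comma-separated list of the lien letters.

Effective dates after the stated exceptions: A is treated as recorded 2016-05-31, the work-commencement date; B was recorded 188 days after the deed, outside the 60-day window, so it keeps its recording date; F relates back to 2016-04-11 (work commenced).
C is a property-tax lien and takes priority over every other lien.
Among the remaining liens, by effective date: D (2016-02-18), F (2016-04-11), A (2016-05-31), E (2016-12-17), B (2017-01-07).

C, D, F, A, E, B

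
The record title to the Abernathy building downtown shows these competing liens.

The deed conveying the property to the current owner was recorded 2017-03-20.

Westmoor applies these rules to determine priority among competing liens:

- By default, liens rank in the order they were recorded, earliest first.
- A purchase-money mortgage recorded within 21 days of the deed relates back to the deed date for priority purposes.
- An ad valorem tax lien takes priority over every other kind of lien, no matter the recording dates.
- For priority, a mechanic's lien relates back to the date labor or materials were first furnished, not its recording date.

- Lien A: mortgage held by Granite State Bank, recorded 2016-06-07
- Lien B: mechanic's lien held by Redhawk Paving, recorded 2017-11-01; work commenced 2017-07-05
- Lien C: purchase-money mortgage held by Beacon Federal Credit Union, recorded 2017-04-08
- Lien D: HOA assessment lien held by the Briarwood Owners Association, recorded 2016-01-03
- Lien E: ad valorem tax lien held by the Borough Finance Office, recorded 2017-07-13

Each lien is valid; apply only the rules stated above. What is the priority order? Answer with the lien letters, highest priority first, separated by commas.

Effective dates after the stated exceptions: B relates back to 2017-07-05 (work commenced); C relates back to the deed date 2017-03-20.
E is an ad valorem tax lien, so it outranks all other liens regardless of date.
Remaining liens by effective date: D (2016-01-03), A (2016-06-07), C (2017-03-20), B (2017-07-05).

E, D, A, C, B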